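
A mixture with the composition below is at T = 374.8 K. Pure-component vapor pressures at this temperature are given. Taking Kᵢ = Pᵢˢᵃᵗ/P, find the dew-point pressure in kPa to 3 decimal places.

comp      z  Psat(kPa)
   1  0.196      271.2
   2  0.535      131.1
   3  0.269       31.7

At the dew point ψ → 1, so Σzᵢ/Kᵢ = 1 with Kᵢ = Pᵢˢᵃᵗ/P ⇒ 1/P = Σzᵢ/Pᵢˢᵃᵗ.
1/P = 0.196/271.2 + 0.535/131.1 + 0.269/31.7 = 0.013289 ⇒ P = 75.248 kPa

Pdew = 75.248 kPa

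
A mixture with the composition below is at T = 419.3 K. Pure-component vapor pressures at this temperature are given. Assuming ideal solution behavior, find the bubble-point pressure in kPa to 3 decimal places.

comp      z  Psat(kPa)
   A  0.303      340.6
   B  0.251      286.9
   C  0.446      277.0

At the bubble point ψ → 0, so ΣzᵢKᵢ = 1 with Kᵢ = Pᵢˢᵃᵗ/P ⇒ P = ΣzᵢPᵢˢᵃᵗ.
P = 0.303·340.6 + 0.251·286.9 + 0.446·277.0 = 298.756 kPa

Pbub = 298.756 kPa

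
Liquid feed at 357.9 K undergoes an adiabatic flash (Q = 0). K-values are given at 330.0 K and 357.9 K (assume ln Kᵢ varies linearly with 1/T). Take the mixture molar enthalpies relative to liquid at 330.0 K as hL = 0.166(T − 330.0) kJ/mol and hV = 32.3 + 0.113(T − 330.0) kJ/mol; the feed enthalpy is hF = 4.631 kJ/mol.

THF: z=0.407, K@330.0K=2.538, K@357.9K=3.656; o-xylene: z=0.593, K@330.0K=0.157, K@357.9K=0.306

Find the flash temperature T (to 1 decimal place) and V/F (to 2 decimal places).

T = 332.9 K, V/F = 0.13

Adiabatic flash: solve Rachford–Rice at each trial T, then check hF = ψ·hV(T) + (1−ψ)·hL(T).
  T = 330.0 K: K = (2.538, 0.157), RR gives ψ = 0.097, H_out = 3.141 kJ/mol
  T = 357.9 K: K = (3.656, 0.306), RR gives ψ = 0.363, H_out = 15.825 kJ/mol
  T = 343.9 K: K = (3.067, 0.222), RR gives ψ = 0.236, H_out = 9.761 kJ/mol
  T = 336.9 K: K = (2.793, 0.187), RR gives ψ = 0.170, H_out = 6.575 kJ/mol
  T = 333.4 K: K = (2.662, 0.171), RR gives ψ = 0.134, H_out = 4.880 kJ/mol
  T = 331.7 K: K = (2.600, 0.164), RR gives ψ = 0.116, H_out = 4.024 kJ/mol
Linear interpolation between T = 331.7 (H_out = 4.024) and T = 333.4 (H_out = 4.880) on hF = 4.631 gives T ≈ 332.9 K, at which ψ = 0.13.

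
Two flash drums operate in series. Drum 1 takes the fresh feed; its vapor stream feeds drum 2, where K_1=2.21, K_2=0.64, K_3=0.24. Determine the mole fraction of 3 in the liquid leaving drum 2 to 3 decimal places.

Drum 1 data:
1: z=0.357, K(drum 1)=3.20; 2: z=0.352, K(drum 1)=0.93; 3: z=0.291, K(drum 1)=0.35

Drum 1:
Iterate (Newton) starting at ψ₁ = 0.5:
  ψ₁ = 0.500: g = 0.0682, g' = -0.664 → ψ₁ = 0.603
  ψ₁ = 0.603: g = 0.0009, g' = -0.654 → ψ₁ = 0.604
Converged at ψ₁ = 0.604.
Drum-1 compositions:
  1: x = 0.153, y = 0.490
  2: x = 0.368, y = 0.342
  3: x = 0.479, y = 0.168
Drum-2 feed = drum-1 vapor: z₂ = (0.4905, 0.3418, 0.1677).
Drum 2:
Rachford–Rice: g(ψ₂) = Σ zᵢ(Kᵢ−1)/(1+ψ₂(Kᵢ−1)) = 0.
g(0) = ΣzᵢKᵢ − 1 = 0.343 and g(1) = 1 − Σzᵢ/Kᵢ = -0.455, so a root lies in (0, 1).
Newton–Raphson from ψ₂ = 0.5:
  ψ₂ = 0.500: g = 0.0141, g' = -0.597 → ψ₂ = 0.524
Converged at ψ₂ = 0.524.
  1: x = 0.300, y = 0.664
  2: x = 0.421, y = 0.270
  3: x = 0.279, y = 0.067

x_3 (drum 2) = 0.279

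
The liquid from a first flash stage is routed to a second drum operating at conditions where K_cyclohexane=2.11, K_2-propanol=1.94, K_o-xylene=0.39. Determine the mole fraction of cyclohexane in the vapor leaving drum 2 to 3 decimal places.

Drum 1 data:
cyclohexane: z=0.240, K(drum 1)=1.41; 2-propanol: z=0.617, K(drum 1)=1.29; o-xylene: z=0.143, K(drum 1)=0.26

Drum 1:
Newton–Raphson from ψ₁ = 0.5:
  ψ₁ = 0.500: g = 0.0700, g' = -0.265 → ψ₁ = 0.764
  ψ₁ = 0.764: g = -0.0222, g' = -0.473 → ψ₁ = 0.717
  ψ₁ = 0.717: g = -0.0014, g' = -0.415 → ψ₁ = 0.714
Converged at ψ₁ = 0.714.
Drum-1 compositions:
  cyclohexane: x = 0.186, y = 0.262
  2-propanol: x = 0.511, y = 0.659
  o-xylene: x = 0.303, y = 0.079
Drum-2 feed = drum-1 liquid: z₂ = (0.1857, 0.5112, 0.3032).
Drum 2:
Rachford–Rice: g(ψ₂) = Σ zᵢ(Kᵢ−1)/(1+ψ₂(Kᵢ−1)) = 0.
Check two-phase: ΣzᵢKᵢ = 1.502 > 1 and Σzᵢ/Kᵢ = 1.129 > 1, so g(0) = 0.502 > 0 and g(1) = -0.129 < 0.
Newton–Raphson from ψ₂ = 0.5:
  ψ₂ = 0.500: g = 0.1933, g' = -0.537 → ψ₂ = 0.860
  ψ₂ = 0.860: g = -0.0178, g' = -0.697 → ψ₂ = 0.834
Converged at ψ₂ = 0.834.
  cyclohexane: x = 0.096, y = 0.203
  2-propanol: x = 0.287, y = 0.556
  o-xylene: x = 0.617, y = 0.241

y_cyclohexane (drum 2) = 0.203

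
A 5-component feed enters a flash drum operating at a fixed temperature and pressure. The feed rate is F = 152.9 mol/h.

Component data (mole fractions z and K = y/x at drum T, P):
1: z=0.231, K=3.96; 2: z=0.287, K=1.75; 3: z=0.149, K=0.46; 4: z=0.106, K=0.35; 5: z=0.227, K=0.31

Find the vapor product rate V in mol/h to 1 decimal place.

Material balance + equilibrium reduce to Σ zᵢ(Kᵢ−1)/(1+β(Kᵢ−1)) = 0.
g(0) = ΣzᵢKᵢ − 1 = 0.593 and g(1) = 1 − Σzᵢ/Kᵢ = -0.581, so a root lies in (0, 1).
Newton–Raphson from β = 0.5:
  β = 0.500: g = -0.0192, g' = -0.846 → β = 0.477
Converged at β = 0.477.
Then V = β·F = 0.4774·152.9 = 73.0 mol/h and L = F − V = 79.9 mol/h.

V = 73.0 mol/h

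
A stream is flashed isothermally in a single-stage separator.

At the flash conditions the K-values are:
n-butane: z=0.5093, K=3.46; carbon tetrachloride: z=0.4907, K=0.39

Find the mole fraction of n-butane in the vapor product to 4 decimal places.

Iterate (Newton) starting at ψ = 0.69:
  ψ = 0.6900: g = -0.05241, g' = -0.9681 → ψ = 0.6359
  ψ = 0.6359: g = -0.00040, g' = -0.9560 → ψ = 0.6354
Converged at ψ = 0.6354.
Compositions from xᵢ = zᵢ/(1+ψ(Kᵢ−1)), yᵢ = Kᵢxᵢ:
  n-butane: x = 0.1987, y = 0.6875
  carbon tetrachloride: x = 0.8013, y = 0.3125

y_n-butane = 0.6875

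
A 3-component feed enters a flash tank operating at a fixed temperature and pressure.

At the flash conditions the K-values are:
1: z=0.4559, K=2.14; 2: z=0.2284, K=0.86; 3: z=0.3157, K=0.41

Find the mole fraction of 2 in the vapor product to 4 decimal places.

Material balance + equilibrium reduce to Σ zᵢ(Kᵢ−1)/(1+ψ(Kᵢ−1)) = 0.
g(0) = ΣzᵢKᵢ − 1 = 0.3015 and g(1) = 1 − Σzᵢ/Kᵢ = -0.2486, so a root lies in (0, 1).
Newton–Raphson from ψ = 0.44:
  ψ = 0.4400: g = 0.06047, g' = -0.4683 → ψ = 0.5691
  ψ = 0.5691: g = 0.00005, g' = -0.4723 → ψ = 0.5692
Converged at ψ = 0.5692.
Compositions from xᵢ = zᵢ/(1+ψ(Kᵢ−1)), yᵢ = Kᵢxᵢ:
  1: x = 0.2765, y = 0.5917
  2: x = 0.2482, y = 0.2134
  3: x = 0.4753, y = 0.1949

y_2 = 0.2134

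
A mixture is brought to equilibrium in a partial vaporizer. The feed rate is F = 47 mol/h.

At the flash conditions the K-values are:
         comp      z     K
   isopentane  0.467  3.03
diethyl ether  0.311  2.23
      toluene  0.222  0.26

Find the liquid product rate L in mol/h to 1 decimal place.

Rachford–Rice: g(V/F) = Σ zᵢ(Kᵢ−1)/(1+V/F(Kᵢ−1)) = 0.
Check two-phase: ΣzᵢKᵢ = 2.166 > 1 and Σzᵢ/Kᵢ = 1.147 > 1, so g(0) = 1.166 > 0 and g(1) = -0.147 < 0.
Iterate (Newton) starting at V/F = 0.5:
  V/F = 0.500: g = 0.4466, g' = -0.961 → V/F = 0.965
  V/F = 0.965: g = -0.0791, g' = -1.804 → V/F = 0.921
  V/F = 0.921: g = -0.0062, g' = -1.536 → V/F = 0.917
Converged at V/F = 0.917.
Then V = V/F·F = 0.9170·47 = 43.1 mol/h and L = F − V = 3.9 mol/h.

L = 3.9 mol/h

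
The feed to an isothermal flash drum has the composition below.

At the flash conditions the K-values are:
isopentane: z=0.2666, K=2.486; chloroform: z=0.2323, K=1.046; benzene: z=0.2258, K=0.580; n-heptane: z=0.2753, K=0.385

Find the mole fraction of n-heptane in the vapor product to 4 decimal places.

y_n-heptane = 0.1241

Iterate (Newton) starting at ψ = 0.5:
  ψ = 0.5000: g = -0.12680, g' = -0.4752 → ψ = 0.2332
  ψ = 0.2332: g = 0.00201, g' = -0.5160 → ψ = 0.2371
Converged at ψ = 0.2371.
Compositions from xᵢ = zᵢ/(1+ψ(Kᵢ−1)), yᵢ = Kᵢxᵢ:
  isopentane: x = 0.1971, y = 0.4901
  chloroform: x = 0.2298, y = 0.2404
  benzene: x = 0.2508, y = 0.1454
  n-heptane: x = 0.3223, y = 0.1241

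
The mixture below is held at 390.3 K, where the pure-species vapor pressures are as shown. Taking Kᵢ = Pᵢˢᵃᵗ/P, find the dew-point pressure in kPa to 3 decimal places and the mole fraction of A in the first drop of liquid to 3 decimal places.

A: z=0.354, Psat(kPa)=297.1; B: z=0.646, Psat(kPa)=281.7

At the dew point ψ → 1, so Σzᵢ/Kᵢ = 1 with Kᵢ = Pᵢˢᵃᵗ/P ⇒ 1/P = Σzᵢ/Pᵢˢᵃᵗ.
1/P = 0.354/297.1 + 0.646/281.7 = 0.003485 ⇒ P = 286.966 kPa
xᵢ = zᵢP/Pᵢˢᵃᵗ ⇒ x_A = 0.354·286.966/297.1 = 0.342

Pdew = 286.966 kPa, x_A = 0.342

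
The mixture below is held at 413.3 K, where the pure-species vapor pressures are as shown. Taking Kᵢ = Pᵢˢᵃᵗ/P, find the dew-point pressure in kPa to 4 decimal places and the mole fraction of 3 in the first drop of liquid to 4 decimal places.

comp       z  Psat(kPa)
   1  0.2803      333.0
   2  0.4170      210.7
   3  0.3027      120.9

At the dew point ψ → 1, so Σzᵢ/Kᵢ = 1 with Kᵢ = Pᵢˢᵃᵗ/P ⇒ 1/P = Σzᵢ/Pᵢˢᵃᵗ.
1/P = 0.2803/333.0 + 0.4170/210.7 + 0.3027/120.9 = 0.0053246 ⇒ P = 187.8082 kPa
xᵢ = zᵢP/Pᵢˢᵃᵗ ⇒ x_3 = 0.3027·187.8082/120.9 = 0.4702

Pdew = 187.8082 kPa, x_3 = 0.4702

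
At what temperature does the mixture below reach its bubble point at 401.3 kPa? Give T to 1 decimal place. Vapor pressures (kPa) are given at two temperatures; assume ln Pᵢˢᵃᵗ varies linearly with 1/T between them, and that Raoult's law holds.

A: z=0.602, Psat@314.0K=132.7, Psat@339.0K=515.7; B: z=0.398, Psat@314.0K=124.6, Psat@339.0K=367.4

Bubble-point temperature: ΣzᵢPᵢˢᵃᵗ(T) = P. Interpolate ln Pᵢˢᵃᵗ = aᵢ + bᵢ/T.
  T = 314.0 K: ΣzᵢPᵢˢᵃᵗ = 129.48 kPa
  T = 339.0 K: ΣzᵢPᵢˢᵃᵗ = 456.68 kPa
  T = 326.5 K: ΣzᵢPᵢˢᵃᵗ = 248.56 kPa
  T = 332.8 K: ΣzᵢPᵢˢᵃᵗ = 339.51 kPa
  T = 335.9 K: ΣzᵢPᵢˢᵃᵗ = 394.25 kPa
  T = 337.4 K: ΣzᵢPᵢˢᵃᵗ = 423.44 kPa
Interpolating between 335.9 K and 337.4 K gives T ≈ 336.3 K.

T = 336.3 K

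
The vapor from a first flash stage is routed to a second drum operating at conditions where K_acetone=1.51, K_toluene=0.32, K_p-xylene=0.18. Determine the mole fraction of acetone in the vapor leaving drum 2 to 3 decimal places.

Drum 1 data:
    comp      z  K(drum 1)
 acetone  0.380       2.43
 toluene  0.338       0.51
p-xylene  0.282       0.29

Drum 1:
Newton iteration, ψ₁⁰ = 0.5:
  ψ₁ = 0.500: g = -0.2129, g' = -0.748 → ψ₁ = 0.215
  ψ₁ = 0.215: g = -0.0061, g' = -0.754 → ψ₁ = 0.207
Converged at ψ₁ = 0.207.
Drum-1 compositions:
  acetone: x = 0.293, y = 0.712
  toluene: x = 0.376, y = 0.192
  p-xylene: x = 0.331, y = 0.096
Drum-2 feed = drum-1 vapor: z₂ = (0.7122, 0.1919, 0.0959).
Drum 2:
Newton–Raphson from ψ₂ = 0.54:
  ψ₂ = 0.540: g = -0.0625, g' = -0.543 → ψ₂ = 0.425
  ψ₂ = 0.425: g = -0.0056, g' = -0.452 → ψ₂ = 0.412
Converged at ψ₂ = 0.412.
  acetone: x = 0.588, y = 0.889
  toluene: x = 0.267, y = 0.085
  p-xylene: x = 0.145, y = 0.026

y_acetone (drum 2) = 0.889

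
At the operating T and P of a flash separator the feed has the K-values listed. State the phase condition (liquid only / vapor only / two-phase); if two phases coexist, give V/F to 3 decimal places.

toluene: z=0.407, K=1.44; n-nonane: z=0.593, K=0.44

ΣzᵢKᵢ = 0.847; Σzᵢ/Kᵢ = 1.630.
Since ΣzᵢKᵢ < 1 the mixture is below its bubble point — single liquid phase.

liquid only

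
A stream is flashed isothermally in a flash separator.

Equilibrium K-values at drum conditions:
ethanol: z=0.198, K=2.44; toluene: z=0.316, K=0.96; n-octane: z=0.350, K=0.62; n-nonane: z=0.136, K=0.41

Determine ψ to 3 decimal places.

ψ = 0.132

Material balance + equilibrium reduce to Σ zᵢ(Kᵢ−1)/(1+ψ(Kᵢ−1)) = 0.
Check two-phase: ΣzᵢKᵢ = 1.059 > 1 and Σzᵢ/Kᵢ = 1.307 > 1, so g(0) = 0.059 > 0 and g(1) = -0.307 < 0.
Newton iteration, ψ⁰ = 0.44:
  ψ = 0.440: g = -0.1064, g' = -0.314 → ψ = 0.101
  ψ = 0.101: g = 0.0127, g' = -0.422 → ψ = 0.131
  ψ = 0.131: g = 0.0003, g' = -0.403 → ψ = 0.132
Converged at ψ = 0.132.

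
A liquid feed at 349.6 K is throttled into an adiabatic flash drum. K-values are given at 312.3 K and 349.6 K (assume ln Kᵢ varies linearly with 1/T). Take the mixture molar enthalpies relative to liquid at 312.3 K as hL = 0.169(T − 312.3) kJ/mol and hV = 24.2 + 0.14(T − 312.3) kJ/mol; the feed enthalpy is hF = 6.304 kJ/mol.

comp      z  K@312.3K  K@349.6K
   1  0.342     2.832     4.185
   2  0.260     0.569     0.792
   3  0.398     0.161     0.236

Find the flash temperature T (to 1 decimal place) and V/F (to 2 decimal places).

Adiabatic flash: solve Rachford–Rice at each trial T, then check hF = ψ·hV(T) + (1−ψ)·hL(T).
  T = 312.3 K: K = (2.832, 0.569, 0.161), RR gives ψ = 0.141, H_out = 3.410 kJ/mol
  T = 349.6 K: K = (4.185, 0.792, 0.236), RR gives ψ = 0.385, H_out = 15.199 kJ/mol
  T = 331.0 K: K = (3.483, 0.678, 0.197), RR gives ψ = 0.277, H_out = 9.717 kJ/mol
  T = 321.6 K: K = (3.148, 0.622, 0.179), RR gives ψ = 0.214, H_out = 6.689 kJ/mol
  T = 317.0 K: K = (2.990, 0.596, 0.170), RR gives ψ = 0.179, H_out = 5.110 kJ/mol
  T = 319.3 K: K = (3.069, 0.609, 0.174), RR gives ψ = 0.197, H_out = 5.909 kJ/mol
Linear interpolation between T = 319.3 (H_out = 5.909) and T = 321.6 (H_out = 6.689) on hF = 6.304 gives T ≈ 320.5 K, at which ψ = 0.21.

T = 320.5 K, V/F = 0.21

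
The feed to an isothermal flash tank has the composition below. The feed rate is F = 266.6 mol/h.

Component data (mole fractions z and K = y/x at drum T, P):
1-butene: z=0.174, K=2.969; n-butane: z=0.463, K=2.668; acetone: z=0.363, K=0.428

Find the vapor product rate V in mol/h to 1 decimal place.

Rachford–Rice: g(ψ) = Σ zᵢ(Kᵢ−1)/(1+ψ(Kᵢ−1)) = 0.
Check two-phase: ΣzᵢKᵢ = 1.907 > 1 and Σzᵢ/Kᵢ = 1.080 > 1, so g(0) = 0.907 > 0 and g(1) = -0.080 < 0.
Newton–Raphson from ψ = 0.59:
  ψ = 0.590: g = 0.2343, g' = -0.742 → ψ = 0.906
Converged at ψ = 0.906.
Then V = ψ·F = 0.9055·266.6 = 241.4 mol/h and L = F − V = 25.2 mol/h.

V = 241.4 mol/h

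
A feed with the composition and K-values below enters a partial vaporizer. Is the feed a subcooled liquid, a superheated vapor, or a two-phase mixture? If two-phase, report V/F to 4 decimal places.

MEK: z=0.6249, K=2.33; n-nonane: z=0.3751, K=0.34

two-phase, V/F = 0.6648

ΣzᵢKᵢ = 1.5836; Σzᵢ/Kᵢ = 1.3714.
Both exceed 1, so a two-phase solution exists.
Material balance + equilibrium reduce to Σ zᵢ(Kᵢ−1)/(1+ψ(Kᵢ−1)) = 0.
Binary case is linear: z₁(K₁−1)(1+ψ(K₂−1)) + z₂(K₂−1)(1+ψ(K₁−1)) = 0
⇒ ψ = [z₁(K₁−1)+z₂(K₂−1)] / [−(K₁−1)(K₂−1)] = 0.58355/0.87780 = 0.6648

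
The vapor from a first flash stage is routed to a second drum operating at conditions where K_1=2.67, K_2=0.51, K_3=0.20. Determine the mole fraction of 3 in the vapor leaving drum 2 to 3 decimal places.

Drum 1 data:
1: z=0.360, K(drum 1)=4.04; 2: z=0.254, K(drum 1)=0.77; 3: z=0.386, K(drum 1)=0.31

Drum 1:
Let ψ₁ = V/F and solve Σ zᵢ(Kᵢ−1)/(1+ψ₁(Kᵢ−1)) = 0.
Check two-phase: ΣzᵢKᵢ = 1.770 > 1 and Σzᵢ/Kᵢ = 1.664 > 1, so g(0) = 0.770 > 0 and g(1) = -0.664 < 0.
Iterate (Newton) starting at ψ₁ = 0.5:
  ψ₁ = 0.500: g = -0.0384, g' = -0.969 → ψ₁ = 0.460
  ψ₁ = 0.460: g = 0.0004, g' = -0.989 → ψ₁ = 0.461
Converged at ψ₁ = 0.461.
Drum-1 compositions:
  1: x = 0.150, y = 0.606
  2: x = 0.284, y = 0.219
  3: x = 0.566, y = 0.175
Drum-2 feed = drum-1 vapor: z₂ = (0.6058, 0.2188, 0.1754).
Drum 2:
Let ψ₂ = V/F and solve Σ zᵢ(Kᵢ−1)/(1+ψ₂(Kᵢ−1)) = 0.
Feasibility: ΣzᵢKᵢ = 1.764, Σzᵢ/Kᵢ = 1.533 — both > 1, two phases present.
Newton iteration, ψ₂⁰ = 0.5:
  ψ₂ = 0.500: g = 0.1754, g' = -0.906 → ψ₂ = 0.694
  ψ₂ = 0.694: g = -0.0090, g' = -1.050 → ψ₂ = 0.685
Converged at ψ₂ = 0.685.
  1: x = 0.283, y = 0.754
  2: x = 0.329, y = 0.168
  3: x = 0.388, y = 0.078

y_3 (drum 2) = 0.078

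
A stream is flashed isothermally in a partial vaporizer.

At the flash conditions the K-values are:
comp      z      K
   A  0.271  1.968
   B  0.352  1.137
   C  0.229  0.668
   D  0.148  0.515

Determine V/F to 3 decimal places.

V/F = 0.666

Newton–Raphson from V/F = 0.5:
  V/F = 0.500: g = 0.0360, g' = -0.218 → V/F = 0.665
  V/F = 0.665: g = 0.0003, g' = -0.217 → V/F = 0.666
Converged at V/F = 0.666.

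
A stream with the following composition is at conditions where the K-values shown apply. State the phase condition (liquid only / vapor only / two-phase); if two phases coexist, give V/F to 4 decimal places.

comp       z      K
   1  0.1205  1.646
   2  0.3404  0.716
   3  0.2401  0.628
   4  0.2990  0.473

liquid only

ΣzᵢKᵢ = 0.7343; Σzᵢ/Kᵢ = 1.5631.
Since ΣzᵢKᵢ < 1 the mixture is below its bubble point — single liquid phase.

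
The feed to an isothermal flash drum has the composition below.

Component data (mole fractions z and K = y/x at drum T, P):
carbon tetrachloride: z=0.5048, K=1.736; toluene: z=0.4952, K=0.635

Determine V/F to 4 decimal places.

Rachford–Rice: g(V/F) = Σ zᵢ(Kᵢ−1)/(1+V/F(Kᵢ−1)) = 0.
Feasibility: ΣzᵢKᵢ = 1.1908, Σzᵢ/Kᵢ = 1.0706 — both > 1, two phases present.
Iterate (Newton) starting at V/F = 0.5:
  V/F = 0.5000: g = 0.05049, g' = -0.2448 → V/F = 0.7062
  V/F = 0.7062: g = 0.00094, g' = -0.2381 → V/F = 0.7102
Converged at V/F = 0.7102.

V/F = 0.7102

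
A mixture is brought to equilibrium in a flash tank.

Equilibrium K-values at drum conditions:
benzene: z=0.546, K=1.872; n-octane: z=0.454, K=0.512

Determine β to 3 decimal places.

Material balance + equilibrium reduce to Σ zᵢ(Kᵢ−1)/(1+β(Kᵢ−1)) = 0.
Check two-phase: ΣzᵢKᵢ = 1.255 > 1 and Σzᵢ/Kᵢ = 1.178 > 1, so g(0) = 0.255 > 0 and g(1) = -0.178 < 0.
Binary case is linear: z₁(K₁−1)(1+β(K₂−1)) + z₂(K₂−1)(1+β(K₁−1)) = 0
⇒ β = [z₁(K₁−1)+z₂(K₂−1)] / [−(K₁−1)(K₂−1)] = 0.2546/0.4255 = 0.598

β = 0.598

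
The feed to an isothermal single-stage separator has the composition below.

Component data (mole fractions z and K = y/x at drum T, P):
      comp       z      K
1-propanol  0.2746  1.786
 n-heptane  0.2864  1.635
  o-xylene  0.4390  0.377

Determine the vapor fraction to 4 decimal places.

Iterate (Newton) starting at ψ = 0.5:
  ψ = 0.5000: g = -0.10426, g' = -0.5134 → ψ = 0.2969
  ψ = 0.2969: g = -0.00757, g' = -0.4498 → ψ = 0.2801
Converged at ψ = 0.2801.

ψ = 0.2801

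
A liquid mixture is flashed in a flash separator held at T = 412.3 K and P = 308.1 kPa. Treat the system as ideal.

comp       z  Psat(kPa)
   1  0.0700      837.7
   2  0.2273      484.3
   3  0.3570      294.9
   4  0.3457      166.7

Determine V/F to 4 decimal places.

V/F = 0.2628

Raoult's law: Kᵢ = Pᵢˢᵃᵗ/P = Pᵢˢᵃᵗ/308.1.
  K_1 = 837.7/308.1 = 2.718922, K_2 = 484.3/308.1 = 1.571892, K_3 = 294.9/308.1 = 0.957157, K_4 = 166.7/308.1 = 0.541058
Rachford–Rice: g(V/F) = Σ zᵢ(Kᵢ−1)/(1+V/F(Kᵢ−1)) = 0.
g(0) = ΣzᵢKᵢ − 1 = 0.0764 and g(1) = 1 − Σzᵢ/Kᵢ = -0.1823, so a root lies in (0, 1).
Newton iteration, V/F⁰ = 0.58:
  V/F = 0.5800: g = -0.07403, g' = -0.2297 → V/F = 0.2577
  V/F = 0.2577: g = 0.00127, g' = -0.2501 → V/F = 0.2628
Converged at V/F = 0.2628.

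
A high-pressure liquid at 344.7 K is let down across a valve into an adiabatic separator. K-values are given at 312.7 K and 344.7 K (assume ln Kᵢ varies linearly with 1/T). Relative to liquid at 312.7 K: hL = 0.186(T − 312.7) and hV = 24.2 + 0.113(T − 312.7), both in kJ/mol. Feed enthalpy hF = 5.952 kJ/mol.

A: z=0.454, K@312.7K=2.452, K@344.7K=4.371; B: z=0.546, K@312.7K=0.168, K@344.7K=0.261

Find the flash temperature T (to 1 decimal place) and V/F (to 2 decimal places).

Adiabatic flash: solve Rachford–Rice at each trial T, then check hF = ψ·hV(T) + (1−ψ)·hL(T).
  T = 312.7 K: K = (2.452, 0.168), RR gives ψ = 0.170, H_out = 4.105 kJ/mol
  T = 344.7 K: K = (4.371, 0.261), RR gives ψ = 0.452, H_out = 15.843 kJ/mol
  T = 328.7 K: K = (3.320, 0.212), RR gives ψ = 0.341, H_out = 10.820 kJ/mol
  T = 320.7 K: K = (2.864, 0.189), RR gives ψ = 0.267, H_out = 7.793 kJ/mol
  T = 316.7 K: K = (2.653, 0.178), RR gives ψ = 0.222, H_out = 6.056 kJ/mol
  T = 314.7 K: K = (2.551, 0.173), RR gives ψ = 0.197, H_out = 5.111 kJ/mol
Linear interpolation between T = 314.7 (H_out = 5.111) and T = 316.7 (H_out = 6.056) on hF = 5.952 gives T ≈ 316.5 K, at which ψ = 0.22.

T = 316.5 K, V/F = 0.22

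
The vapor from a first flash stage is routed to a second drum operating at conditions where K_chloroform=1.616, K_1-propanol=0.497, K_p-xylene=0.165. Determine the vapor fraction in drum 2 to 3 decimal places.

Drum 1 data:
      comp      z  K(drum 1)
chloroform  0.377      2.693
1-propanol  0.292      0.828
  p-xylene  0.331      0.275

Drum 1:
Newton iteration, ψ₁⁰ = 0.5:
  ψ₁ = 0.500: g = -0.0857, g' = -0.755 → ψ₁ = 0.387
  ψ₁ = 0.387: g = -0.0014, g' = -0.741 → ψ₁ = 0.385
Converged at ψ₁ = 0.385.
Drum-1 compositions:
  chloroform: x = 0.228, y = 0.615
  1-propanol: x = 0.313, y = 0.259
  p-xylene: x = 0.459, y = 0.126
Drum-2 feed = drum-1 vapor: z₂ = (0.6149, 0.2589, 0.1262).
Drum 2:
Let ψ₂ = V/F and solve Σ zᵢ(Kᵢ−1)/(1+ψ₂(Kᵢ−1)) = 0.
Feasibility: ΣzᵢKᵢ = 1.143, Σzᵢ/Kᵢ = 1.666 — both > 1, two phases present.
Newton iteration, ψ₂⁰ = 0.6:
  ψ₂ = 0.600: g = -0.1212, g' = -0.612 → ψ₂ = 0.402
  ψ₂ = 0.402: g = -0.0183, g' = -0.452 → ψ₂ = 0.362
  ψ₂ = 0.362: g = -0.0004, g' = -0.434 → ψ₂ = 0.361
Converged at ψ₂ = 0.361.
  chloroform: x = 0.503, y = 0.813
  1-propanol: x = 0.316, y = 0.157
  p-xylene: x = 0.181, y = 0.030

V/F (drum 2) = 0.361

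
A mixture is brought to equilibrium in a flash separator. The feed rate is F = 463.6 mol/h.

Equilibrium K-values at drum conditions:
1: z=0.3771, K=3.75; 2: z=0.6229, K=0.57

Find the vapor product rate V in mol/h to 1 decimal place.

V = 301.6 mol/h

Material balance + equilibrium reduce to Σ zᵢ(Kᵢ−1)/(1+V/F(Kᵢ−1)) = 0.
Feasibility: ΣzᵢKᵢ = 1.7692, Σzᵢ/Kᵢ = 1.1934 — both > 1, two phases present.
Newton–Raphson from V/F = 0.44:
  V/F = 0.4400: g = 0.13889, g' = -0.7591 → V/F = 0.6230
  V/F = 0.6230: g = 0.01637, g' = -0.6023 → V/F = 0.6501
  V/F = 0.6501: g = 0.00019, g' = -0.5888 → V/F = 0.6505
Converged at V/F = 0.6505.
Then V = V/F·F = 0.6505·463.6 = 301.6 mol/h and L = F − V = 162.0 mol/h.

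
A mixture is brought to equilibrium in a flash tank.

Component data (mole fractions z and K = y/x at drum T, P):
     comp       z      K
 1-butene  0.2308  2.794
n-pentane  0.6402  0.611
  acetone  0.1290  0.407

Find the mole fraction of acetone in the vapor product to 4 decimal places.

y_acetone = 0.0564

Rachford–Rice: g(ψ) = Σ zᵢ(Kᵢ−1)/(1+ψ(Kᵢ−1)) = 0.
Check two-phase: ΣzᵢKᵢ = 1.0885 > 1 and Σzᵢ/Kᵢ = 1.4473 > 1, so g(0) = 0.0885 > 0 and g(1) = -0.4473 < 0.
Newton iteration, ψ⁰ = 0.42:
  ψ = 0.4200: g = -0.16341, g' = -0.4604 → ψ = 0.0651
  ψ = 0.0651: g = 0.03567, g' = -0.7466 → ψ = 0.1129
  ψ = 0.1129: g = 0.00186, g' = -0.6718 → ψ = 0.1157
Converged at ψ = 0.1157.
Compositions from xᵢ = zᵢ/(1+ψ(Kᵢ−1)), yᵢ = Kᵢxᵢ:
  1-butene: x = 0.1911, y = 0.5340
  n-pentane: x = 0.6704, y = 0.4096
  acetone: x = 0.1385, y = 0.0564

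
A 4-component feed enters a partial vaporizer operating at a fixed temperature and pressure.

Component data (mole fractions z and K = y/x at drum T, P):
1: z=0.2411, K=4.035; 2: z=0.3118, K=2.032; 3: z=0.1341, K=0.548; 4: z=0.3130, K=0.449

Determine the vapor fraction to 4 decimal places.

Newton–Raphson from ψ = 0.66:
  ψ = 0.6600: g = 0.07766, g' = -0.6541 → ψ = 0.7787
  ψ = 0.7787: g = 0.00034, g' = -0.6552 → ψ = 0.7793
Converged at ψ = 0.7793.

ψ = 0.7793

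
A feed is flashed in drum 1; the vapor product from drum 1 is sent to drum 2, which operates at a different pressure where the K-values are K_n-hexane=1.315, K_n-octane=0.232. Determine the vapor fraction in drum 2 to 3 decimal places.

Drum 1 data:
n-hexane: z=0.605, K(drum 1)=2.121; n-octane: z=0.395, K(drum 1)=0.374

Drum 1:
Let ψ₁ = V/F and solve Σ zᵢ(Kᵢ−1)/(1+ψ₁(Kᵢ−1)) = 0.
g(0) = ΣzᵢKᵢ − 1 = 0.431 and g(1) = 1 − Σzᵢ/Kᵢ = -0.341, so a root lies in (0, 1).
Newton iteration, ψ₁⁰ = 0.5:
  ψ₁ = 0.500: g = 0.0747, g' = -0.640 → ψ₁ = 0.617
  ψ₁ = 0.617: g = -0.0017, g' = -0.676 → ψ₁ = 0.614
Converged at ψ₁ = 0.614.
Drum-1 compositions:
  n-hexane: x = 0.358, y = 0.760
  n-octane: x = 0.642, y = 0.240
Drum-2 feed = drum-1 vapor: z₂ = (0.7600, 0.2400).
Drum 2:
Material balance + equilibrium reduce to Σ zᵢ(Kᵢ−1)/(1+ψ₂(Kᵢ−1)) = 0.
Check two-phase: ΣzᵢKᵢ = 1.055 > 1 and Σzᵢ/Kᵢ = 1.612 > 1, so g(0) = 0.055 > 0 and g(1) = -0.612 < 0.
Binary case is linear: z₁(K₁−1)(1+ψ₂(K₂−1)) + z₂(K₂−1)(1+ψ₂(K₁−1)) = 0
⇒ ψ₂ = [z₁(K₁−1)+z₂(K₂−1)] / [−(K₁−1)(K₂−1)] = 0.0551/0.2419 = 0.228
  n-hexane: x = 0.709, y = 0.933
  n-octane: x = 0.291, y = 0.067

V/F (drum 2) = 0.228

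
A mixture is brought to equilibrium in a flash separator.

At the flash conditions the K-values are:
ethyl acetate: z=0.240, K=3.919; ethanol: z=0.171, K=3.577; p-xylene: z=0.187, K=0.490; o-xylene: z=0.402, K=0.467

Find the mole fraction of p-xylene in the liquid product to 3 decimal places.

x_p-xylene = 0.263

Material balance + equilibrium reduce to Σ zᵢ(Kᵢ−1)/(1+V/F(Kᵢ−1)) = 0.
Check two-phase: ΣzᵢKᵢ = 1.832 > 1 and Σzᵢ/Kᵢ = 1.351 > 1, so g(0) = 0.832 > 0 and g(1) = -0.351 < 0.
Newton–Raphson from V/F = 0.69:
  V/F = 0.690: g = -0.0950, g' = -0.774 → V/F = 0.567
  V/F = 0.567: g = 0.0015, g' = -0.808 → V/F = 0.569
Converged at V/F = 0.569.
Compositions from xᵢ = zᵢ/(1+V/F(Kᵢ−1)), yᵢ = Kᵢxᵢ:
  ethyl acetate: x = 0.090, y = 0.353
  ethanol: x = 0.069, y = 0.248
  p-xylene: x = 0.263, y = 0.129
  o-xylene: x = 0.577, y = 0.269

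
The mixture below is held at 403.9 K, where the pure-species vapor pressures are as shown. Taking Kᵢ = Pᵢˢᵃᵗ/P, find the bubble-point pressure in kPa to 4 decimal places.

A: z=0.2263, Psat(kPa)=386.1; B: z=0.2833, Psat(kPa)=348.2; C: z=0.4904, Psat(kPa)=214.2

Pbub = 291.0632 kPa

At the bubble point ψ → 0, so ΣzᵢKᵢ = 1 with Kᵢ = Pᵢˢᵃᵗ/P ⇒ P = ΣzᵢPᵢˢᵃᵗ.
P = 0.2263·386.1 + 0.2833·348.2 + 0.4904·214.2 = 291.0632 kPa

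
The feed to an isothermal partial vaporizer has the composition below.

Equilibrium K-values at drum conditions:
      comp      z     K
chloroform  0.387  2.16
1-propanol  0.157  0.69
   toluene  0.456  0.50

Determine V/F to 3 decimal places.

V/F = 0.324

Rachford–Rice: g(V/F) = Σ zᵢ(Kᵢ−1)/(1+V/F(Kᵢ−1)) = 0.
Check two-phase: ΣzᵢKᵢ = 1.172 > 1 and Σzᵢ/Kᵢ = 1.319 > 1, so g(0) = 0.172 > 0 and g(1) = -0.319 < 0.
Iterate (Newton) starting at V/F = 0.5:
  V/F = 0.500: g = -0.0775, g' = -0.432 → V/F = 0.321
  V/F = 0.321: g = 0.0016, g' = -0.457 → V/F = 0.324
Converged at V/F = 0.324.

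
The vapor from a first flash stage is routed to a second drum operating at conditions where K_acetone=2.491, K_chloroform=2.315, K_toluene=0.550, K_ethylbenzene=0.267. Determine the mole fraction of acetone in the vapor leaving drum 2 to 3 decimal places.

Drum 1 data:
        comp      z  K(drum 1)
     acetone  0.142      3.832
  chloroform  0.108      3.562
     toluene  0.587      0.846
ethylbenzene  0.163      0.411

y_acetone (drum 2) = 0.366

Drum 1:
Let ψ₁ = V/F and solve Σ zᵢ(Kᵢ−1)/(1+ψ₁(Kᵢ−1)) = 0.
g(0) = ΣzᵢKᵢ − 1 = 0.492 and g(1) = 1 − Σzᵢ/Kᵢ = -0.158, so a root lies in (0, 1).
Newton iteration, ψ₁⁰ = 0.38:
  ψ₁ = 0.380: g = 0.1142, g' = -0.556 → ψ₁ = 0.585
  ψ₁ = 0.585: g = 0.0161, g' = -0.423 → ψ₁ = 0.623
  ψ₁ = 0.623: g = 0.0002, g' = -0.412 → ψ₁ = 0.624
Converged at ψ₁ = 0.624.
Drum-1 compositions:
  acetone: x = 0.051, y = 0.197
  chloroform: x = 0.042, y = 0.148
  toluene: x = 0.649, y = 0.549
  ethylbenzene: x = 0.258, y = 0.106
Drum-2 feed = drum-1 vapor: z₂ = (0.1966, 0.1480, 0.5494, 0.1059).
Drum 2:
Material balance + equilibrium reduce to Σ zᵢ(Kᵢ−1)/(1+ψ₂(Kᵢ−1)) = 0.
g(0) = ΣzᵢKᵢ − 1 = 0.163 and g(1) = 1 − Σzᵢ/Kᵢ = -0.539, so a root lies in (0, 1).
Newton–Raphson from ψ₂ = 0.5:
  ψ₂ = 0.500: g = -0.1561, g' = -0.564 → ψ₂ = 0.223
  ψ₂ = 0.223: g = 0.0029, g' = -0.618 → ψ₂ = 0.228
Converged at ψ₂ = 0.228.
  acetone: x = 0.147, y = 0.366
  chloroform: x = 0.114, y = 0.264
  toluene: x = 0.612, y = 0.337
  ethylbenzene: x = 0.127, y = 0.034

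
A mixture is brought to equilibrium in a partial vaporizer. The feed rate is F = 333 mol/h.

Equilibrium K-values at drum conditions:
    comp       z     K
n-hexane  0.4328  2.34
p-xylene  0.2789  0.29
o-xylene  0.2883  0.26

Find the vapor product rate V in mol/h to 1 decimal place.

Material balance + equilibrium reduce to Σ zᵢ(Kᵢ−1)/(1+ψ(Kᵢ−1)) = 0.
g(0) = ΣzᵢKᵢ − 1 = 0.1686 and g(1) = 1 − Σzᵢ/Kᵢ = -1.2555, so a root lies in (0, 1).
Newton iteration, ψ⁰ = 0.5:
  ψ = 0.5000: g = -0.29837, g' = -1.0144 → ψ = 0.2059
  ψ = 0.2059: g = -0.02904, g' = -0.8900 → ψ = 0.1732
  ψ = 0.1732: g = 0.00019, g' = -0.9024 → ψ = 0.1734
Converged at ψ = 0.1734.
Then V = ψ·F = 0.1734·333 = 57.8 mol/h and L = F − V = 275.2 mol/h.

V = 57.8 mol/h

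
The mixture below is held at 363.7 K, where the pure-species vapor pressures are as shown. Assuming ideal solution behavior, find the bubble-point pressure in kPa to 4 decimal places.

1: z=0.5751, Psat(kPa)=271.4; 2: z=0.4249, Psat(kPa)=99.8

At the bubble point ψ → 0, so ΣzᵢKᵢ = 1 with Kᵢ = Pᵢˢᵃᵗ/P ⇒ P = ΣzᵢPᵢˢᵃᵗ.
P = 0.5751·271.4 + 0.4249·99.8 = 198.4872 kPa

Pbub = 198.4872 kPa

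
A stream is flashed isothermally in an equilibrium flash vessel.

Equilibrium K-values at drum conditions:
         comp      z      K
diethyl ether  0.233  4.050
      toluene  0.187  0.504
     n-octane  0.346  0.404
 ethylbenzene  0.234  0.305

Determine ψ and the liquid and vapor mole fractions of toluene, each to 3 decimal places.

ψ = 0.135, x_toluene = 0.200, y_toluene = 0.101

Rachford–Rice: g(ψ) = Σ zᵢ(Kᵢ−1)/(1+ψ(Kᵢ−1)) = 0.
g(0) = ΣzᵢKᵢ − 1 = 0.249 and g(1) = 1 − Σzᵢ/Kᵢ = -1.052, so a root lies in (0, 1).
Newton–Raphson from ψ = 0.55:
  ψ = 0.550: g = -0.4322, g' = -0.958 → ψ = 0.099
  ψ = 0.099: g = 0.0550, g' = -1.601 → ψ = 0.133
  ψ = 0.133: g = 0.0030, g' = -1.432 → ψ = 0.135
Converged at ψ = 0.135.
Compositions from xᵢ = zᵢ/(1+ψ(Kᵢ−1)), yᵢ = Kᵢxᵢ:
  diethyl ether: x = 0.165, y = 0.668
  toluene: x = 0.200, y = 0.101
  n-octane: x = 0.376, y = 0.152
  ethylbenzene: x = 0.258, y = 0.079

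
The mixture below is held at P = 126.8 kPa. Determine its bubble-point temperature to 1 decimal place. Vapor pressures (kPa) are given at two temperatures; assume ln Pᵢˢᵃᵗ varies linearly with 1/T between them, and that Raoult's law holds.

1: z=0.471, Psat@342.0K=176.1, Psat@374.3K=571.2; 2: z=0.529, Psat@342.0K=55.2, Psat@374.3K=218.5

T = 345.0 K

Bubble-point temperature: ΣzᵢPᵢˢᵃᵗ(T) = P. Interpolate ln Pᵢˢᵃᵗ = aᵢ + bᵢ/T.
  T = 342.0 K: ΣzᵢPᵢˢᵃᵗ = 112.14 kPa
  T = 374.3 K: ΣzᵢPᵢˢᵃᵗ = 384.62 kPa
  T = 358.1 K: ΣzᵢPᵢˢᵃᵗ = 212.92 kPa
  T = 350.1 K: ΣzᵢPᵢˢᵃᵗ = 155.94 kPa
  T = 346.1 K: ΣzᵢPᵢˢᵃᵗ = 132.76 kPa
  T = 344.1 K: ΣzᵢPᵢˢᵃᵗ = 122.33 kPa
Interpolating between 344.1 K and 346.1 K gives T ≈ 345.0 K.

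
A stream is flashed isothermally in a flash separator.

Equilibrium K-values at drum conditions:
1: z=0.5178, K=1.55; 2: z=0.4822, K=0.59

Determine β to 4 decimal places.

β = 0.3862

Material balance + equilibrium reduce to Σ zᵢ(Kᵢ−1)/(1+β(Kᵢ−1)) = 0.
g(0) = ΣzᵢKᵢ − 1 = 0.0871 and g(1) = 1 − Σzᵢ/Kᵢ = -0.1514, so a root lies in (0, 1).
Iterate (Newton) starting at β = 0.43:
  β = 0.4300: g = -0.00970, g' = -0.2219 → β = 0.3863
  β = 0.3863: g = -0.00002, g' = -0.2210 → β = 0.3862
Converged at β = 0.3862.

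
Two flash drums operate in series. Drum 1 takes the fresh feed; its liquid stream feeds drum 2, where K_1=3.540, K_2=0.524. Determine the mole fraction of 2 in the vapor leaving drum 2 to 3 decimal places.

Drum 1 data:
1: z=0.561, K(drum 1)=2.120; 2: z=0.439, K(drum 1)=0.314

Drum 1:
Newton iteration, ψ₁⁰ = 0.5:
  ψ₁ = 0.500: g = -0.0556, g' = -0.768 → ψ₁ = 0.428
  ψ₁ = 0.428: g = -0.0013, g' = -0.735 → ψ₁ = 0.426
Converged at ψ₁ = 0.426.
Drum-1 compositions:
  1: x = 0.380, y = 0.805
  2: x = 0.620, y = 0.195
Drum-2 feed = drum-1 liquid: z₂ = (0.3798, 0.6202).
Drum 2:
Rachford–Rice: g(ψ₂) = Σ zᵢ(Kᵢ−1)/(1+ψ₂(Kᵢ−1)) = 0.
Feasibility: ΣzᵢKᵢ = 1.670, Σzᵢ/Kᵢ = 1.291 — both > 1, two phases present.
Binary case is linear: z₁(K₁−1)(1+ψ₂(K₂−1)) + z₂(K₂−1)(1+ψ₂(K₁−1)) = 0
⇒ ψ₂ = [z₁(K₁−1)+z₂(K₂−1)] / [−(K₁−1)(K₂−1)] = 0.6696/1.2090 = 0.554
  1: x = 0.158, y = 0.559
  2: x = 0.842, y = 0.441

y_2 (drum 2) = 0.441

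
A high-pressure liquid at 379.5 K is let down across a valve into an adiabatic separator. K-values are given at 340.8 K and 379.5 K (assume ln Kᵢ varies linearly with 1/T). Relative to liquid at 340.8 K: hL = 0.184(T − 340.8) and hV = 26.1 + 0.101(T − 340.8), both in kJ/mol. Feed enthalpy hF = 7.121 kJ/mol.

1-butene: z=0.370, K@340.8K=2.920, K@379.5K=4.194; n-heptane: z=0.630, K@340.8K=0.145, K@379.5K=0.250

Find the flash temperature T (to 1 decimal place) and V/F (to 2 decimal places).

Adiabatic flash: solve Rachford–Rice at each trial T, then check hF = ψ·hV(T) + (1−ψ)·hL(T).
  T = 340.8 K: K = (2.920, 0.145), RR gives ψ = 0.105, H_out = 2.731 kJ/mol
  T = 379.5 K: K = (4.194, 0.250), RR gives ψ = 0.296, H_out = 13.898 kJ/mol
  T = 360.1 K: K = (3.532, 0.193), RR gives ψ = 0.210, H_out = 8.689 kJ/mol
  T = 350.5 K: K = (3.221, 0.168), RR gives ψ = 0.161, H_out = 5.862 kJ/mol
  T = 355.3 K: K = (3.375, 0.180), RR gives ψ = 0.186, H_out = 7.303 kJ/mol
  T = 352.9 K: K = (3.298, 0.174), RR gives ψ = 0.174, H_out = 6.590 kJ/mol
Linear interpolation between T = 352.9 (H_out = 6.590) and T = 355.3 (H_out = 7.303) on hF = 7.121 gives T ≈ 354.7 K, at which ψ = 0.18.

T = 354.7 K, V/F = 0.18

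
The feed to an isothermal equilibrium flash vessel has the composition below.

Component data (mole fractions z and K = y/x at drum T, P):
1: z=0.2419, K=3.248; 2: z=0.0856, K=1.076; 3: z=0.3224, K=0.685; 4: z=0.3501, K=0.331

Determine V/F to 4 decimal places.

Rachford–Rice: g(V/F) = Σ zᵢ(Kᵢ−1)/(1+V/F(Kᵢ−1)) = 0.
Feasibility: ΣzᵢKᵢ = 1.2145, Σzᵢ/Kᵢ = 1.6824 — both > 1, two phases present.
Iterate (Newton) starting at V/F = 0.5:
  V/F = 0.5000: g = -0.21019, g' = -0.6703 → V/F = 0.1864
  V/F = 0.1864: g = 0.01414, g' = -0.8482 → V/F = 0.2031
  V/F = 0.2031: g = 0.00021, g' = -0.8230 → V/F = 0.2033
Converged at V/F = 0.2033.

V/F = 0.2033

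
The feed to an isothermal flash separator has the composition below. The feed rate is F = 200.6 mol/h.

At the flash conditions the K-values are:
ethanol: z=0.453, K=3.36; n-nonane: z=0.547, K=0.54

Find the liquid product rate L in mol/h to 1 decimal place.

Rachford–Rice: g(V/F) = Σ zᵢ(Kᵢ−1)/(1+V/F(Kᵢ−1)) = 0.
Check two-phase: ΣzᵢKᵢ = 1.817 > 1 and Σzᵢ/Kᵢ = 1.148 > 1, so g(0) = 0.817 > 0 and g(1) = -0.148 < 0.
Newton–Raphson from V/F = 0.5:
  V/F = 0.500: g = 0.1636, g' = -0.726 → V/F = 0.725
  V/F = 0.725: g = 0.0166, g' = -0.604 → V/F = 0.753
Converged at V/F = 0.753.
Then V = V/F·F = 0.7530·200.6 = 151.1 mol/h and L = F − V = 49.5 mol/h.

L = 49.5 mol/h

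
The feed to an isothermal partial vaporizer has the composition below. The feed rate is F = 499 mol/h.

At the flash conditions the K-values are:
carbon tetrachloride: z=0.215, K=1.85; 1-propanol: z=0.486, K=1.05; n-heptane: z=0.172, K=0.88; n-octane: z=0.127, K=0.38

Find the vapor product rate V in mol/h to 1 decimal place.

V = 291.7 mol/h

Newton iteration, ψ⁰ = 0.5:
  ψ = 0.500: g = 0.0159, g' = -0.183 → ψ = 0.587
  ψ = 0.587: g = -0.0004, g' = -0.194 → ψ = 0.585
Converged at ψ = 0.585.
Then V = ψ·F = 0.5846·499 = 291.7 mol/h and L = F − V = 207.3 mol/h.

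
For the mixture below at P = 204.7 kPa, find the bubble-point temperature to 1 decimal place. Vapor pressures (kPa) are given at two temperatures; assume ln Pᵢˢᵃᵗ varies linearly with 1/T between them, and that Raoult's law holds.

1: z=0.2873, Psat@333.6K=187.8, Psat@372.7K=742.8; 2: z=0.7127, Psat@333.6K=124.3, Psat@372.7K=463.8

Bubble-point temperature: ΣzᵢPᵢˢᵃᵗ(T) = P. Interpolate ln Pᵢˢᵃᵗ = aᵢ + bᵢ/T.
  T = 333.6 K: ΣzᵢPᵢˢᵃᵗ = 142.54 kPa
  T = 372.7 K: ΣzᵢPᵢˢᵃᵗ = 543.96 kPa
  T = 353.1 K: ΣzᵢPᵢˢᵃᵗ = 288.45 kPa
  T = 343.4 K: ΣzᵢPᵢˢᵃᵗ = 205.18 kPa
  T = 338.5 K: ΣzᵢPᵢˢᵃᵗ = 171.47 kPa
  T = 340.9 K: ΣzᵢPᵢˢᵃᵗ = 187.34 kPa
Interpolating between 340.9 K and 343.4 K gives T ≈ 343.3 K.

T = 343.3 K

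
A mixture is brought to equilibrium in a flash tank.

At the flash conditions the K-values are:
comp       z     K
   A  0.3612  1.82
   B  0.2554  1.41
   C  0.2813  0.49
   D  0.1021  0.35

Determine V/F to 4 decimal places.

Material balance + equilibrium reduce to Σ zᵢ(Kᵢ−1)/(1+V/F(Kᵢ−1)) = 0.
Check two-phase: ΣzᵢKᵢ = 1.1911 > 1 and Σzᵢ/Kᵢ = 1.2454 > 1, so g(0) = 0.1911 > 0 and g(1) = -0.2454 < 0.
Newton iteration, V/F⁰ = 0.64:
  V/F = 0.6400: g = -0.04943, g' = -0.4191 → V/F = 0.5221
  V/F = 0.5221: g = -0.00233, g' = -0.3829 → V/F = 0.5160
Converged at V/F = 0.5160.

V/F = 0.5160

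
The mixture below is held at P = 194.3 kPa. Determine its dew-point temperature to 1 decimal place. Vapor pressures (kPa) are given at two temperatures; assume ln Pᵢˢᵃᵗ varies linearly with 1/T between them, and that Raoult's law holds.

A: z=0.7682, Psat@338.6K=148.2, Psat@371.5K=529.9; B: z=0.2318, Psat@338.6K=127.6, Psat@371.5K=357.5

T = 346.4 K

Dew-point temperature: Σzᵢ·P/Pᵢˢᵃᵗ(T) = 1. Interpolate ln Pᵢˢᵃᵗ = aᵢ + bᵢ/T.
  T = 338.6 K: ΣzᵢP/Pᵢˢᵃᵗ = 1.3601
  T = 371.5 K: ΣzᵢP/Pᵢˢᵃᵗ = 0.4077
  T = 355.1 K: ΣzᵢP/Pᵢˢᵃᵗ = 0.7217
  T = 346.9 K: ΣzᵢP/Pᵢˢᵃᵗ = 0.9811
  T = 342.8 K: ΣzᵢP/Pᵢˢᵃᵗ = 1.1505
  T = 344.9 K: ΣzᵢP/Pᵢˢᵃᵗ = 1.0598
Interpolating between 344.9 K and 346.9 K gives T ≈ 346.4 K.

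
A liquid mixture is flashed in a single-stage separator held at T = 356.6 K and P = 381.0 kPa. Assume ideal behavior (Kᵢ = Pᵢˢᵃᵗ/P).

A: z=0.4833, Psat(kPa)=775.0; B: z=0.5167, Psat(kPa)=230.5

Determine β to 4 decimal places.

Raoult's law: Kᵢ = Pᵢˢᵃᵗ/P = Pᵢˢᵃᵗ/381.0.
  K_A = 775.0/381.0 = 2.034121, K_B = 230.5/381.0 = 0.604987
Binary case is linear: z₁(K₁−1)(1+β(K₂−1)) + z₂(K₂−1)(1+β(K₁−1)) = 0
⇒ β = [z₁(K₁−1)+z₂(K₂−1)] / [−(K₁−1)(K₂−1)] = 0.29569/0.40849 = 0.7239

β = 0.7239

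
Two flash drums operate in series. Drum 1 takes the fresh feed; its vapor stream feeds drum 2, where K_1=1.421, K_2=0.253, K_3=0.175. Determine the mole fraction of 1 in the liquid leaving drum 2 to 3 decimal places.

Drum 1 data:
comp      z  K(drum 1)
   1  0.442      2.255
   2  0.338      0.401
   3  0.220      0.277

Drum 1:
Newton–Raphson from ψ₁ = 0.68:
  ψ₁ = 0.680: g = -0.3552, g' = -0.993 → ψ₁ = 0.322
  ψ₁ = 0.322: g = -0.0633, g' = -0.735 → ψ₁ = 0.236
  ψ₁ = 0.236: g = 0.0003, g' = -0.746 → ψ₁ = 0.237
Converged at ψ₁ = 0.237.
Drum-1 compositions:
  1: x = 0.341, y = 0.769
  2: x = 0.394, y = 0.158
  3: x = 0.265, y = 0.074
Drum-2 feed = drum-1 vapor: z₂ = (0.7686, 0.1579, 0.0735).
Drum 2:
Material balance + equilibrium reduce to Σ zᵢ(Kᵢ−1)/(1+ψ₂(Kᵢ−1)) = 0.
g(0) = ΣzᵢKᵢ − 1 = 0.145 and g(1) = 1 − Σzᵢ/Kᵢ = -0.585, so a root lies in (0, 1).
Iterate (Newton) starting at ψ₂ = 0.5:
  ψ₂ = 0.500: g = -0.0242, g' = -0.462 → ψ₂ = 0.448
  ψ₂ = 0.448: g = -0.0011, g' = -0.421 → ψ₂ = 0.445
Converged at ψ₂ = 0.445.
  1: x = 0.647, y = 0.920
  2: x = 0.237, y = 0.060
  3: x = 0.116, y = 0.020

x_1 (drum 2) = 0.647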